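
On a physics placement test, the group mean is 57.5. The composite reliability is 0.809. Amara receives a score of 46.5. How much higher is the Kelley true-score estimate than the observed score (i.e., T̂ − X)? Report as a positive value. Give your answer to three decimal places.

2.101

T̂ = 0.809(46.5) + 0.191(57.5) = 37.6185 + 10.9825 = 48.60100 → 48.6010
T̂ − X = 48.6010 − 46.5 = 2.1010 → 2.101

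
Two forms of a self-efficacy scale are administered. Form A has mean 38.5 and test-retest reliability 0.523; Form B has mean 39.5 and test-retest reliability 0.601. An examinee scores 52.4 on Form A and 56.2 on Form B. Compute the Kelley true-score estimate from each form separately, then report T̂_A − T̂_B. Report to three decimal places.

T̂_A = 0.523(52.4) + 0.477(38.5) = 45.76970
T̂_B = 0.601(56.2) + 0.399(39.5) = 49.53670
T̂_A − T̂_B = -3.76700

-3.767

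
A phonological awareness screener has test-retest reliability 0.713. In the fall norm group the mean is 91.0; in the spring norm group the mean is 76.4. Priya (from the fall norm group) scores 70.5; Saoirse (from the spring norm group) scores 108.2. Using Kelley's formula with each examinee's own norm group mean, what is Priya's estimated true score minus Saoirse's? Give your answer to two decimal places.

-22.69

T̂_Priya = 0.713(70.5) + 0.287(91.0) = 76.3835
T̂_Saoirse = 0.713(108.2) + 0.287(76.4) = 99.0734
Difference = 76.3835 − 99.0734 = -22.6899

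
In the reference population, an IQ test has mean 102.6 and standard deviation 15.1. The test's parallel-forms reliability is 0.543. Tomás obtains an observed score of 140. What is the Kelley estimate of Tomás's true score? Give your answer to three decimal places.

T̂ = 0.543(140) + 0.457(102.6) = 76.020 + 46.8882 = 122.9082 → 122.908

122.908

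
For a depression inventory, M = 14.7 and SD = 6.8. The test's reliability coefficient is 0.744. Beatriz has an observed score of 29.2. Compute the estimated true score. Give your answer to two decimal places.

25.49

T̂ = 0.744(29.2) + 0.256(14.7) = 21.7248 + 3.7632 = 25.488 → 25.49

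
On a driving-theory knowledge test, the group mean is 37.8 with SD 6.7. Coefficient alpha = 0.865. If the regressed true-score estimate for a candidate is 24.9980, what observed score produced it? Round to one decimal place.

23.0

T̂ = ρX + (1 − ρ)μ  ⇒  X = (T̂ − (1 − ρ)μ) / ρ
X = (24.9980 − 0.135 × 37.8) / 0.865 = (24.9980 − 5.1030) / 0.865 = 19.8950 / 0.865 = 23.000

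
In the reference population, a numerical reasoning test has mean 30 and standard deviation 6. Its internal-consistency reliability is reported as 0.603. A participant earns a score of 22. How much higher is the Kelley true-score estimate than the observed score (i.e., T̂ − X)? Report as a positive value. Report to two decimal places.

T̂ = ρX + (1 − ρ)μ
  = 0.603 × 22 + 0.397 × 30
  = 13.266 + 11.910
  = 25.1760
  ≈ 25.176
T̂ − X = 25.176 − 22 = 3.176 → 3.18

3.18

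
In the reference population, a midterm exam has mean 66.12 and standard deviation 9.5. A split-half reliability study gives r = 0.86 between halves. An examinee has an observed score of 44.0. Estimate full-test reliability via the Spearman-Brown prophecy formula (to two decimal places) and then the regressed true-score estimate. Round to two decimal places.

45.77

Spearman-Brown: ρ = 2r/(1 + r) = 2(0.86)/(1 + 0.86) = 1.720/1.86 = 0.9247 → 0.92
Weight the observed score by reliability and the mean by (1 − reliability): T̂ = 0.92·44.0 + 0.08·66.12 = 40.480 + 5.2896 = 45.770.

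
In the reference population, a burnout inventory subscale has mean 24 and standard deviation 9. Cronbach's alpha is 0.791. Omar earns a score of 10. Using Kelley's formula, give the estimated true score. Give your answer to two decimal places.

12.93

T̂ = ρX + (1 − ρ)μ
  = 0.791 × 10 + 0.209 × 24
  = 7.910 + 5.016
  = 12.926
  ≈ 12.93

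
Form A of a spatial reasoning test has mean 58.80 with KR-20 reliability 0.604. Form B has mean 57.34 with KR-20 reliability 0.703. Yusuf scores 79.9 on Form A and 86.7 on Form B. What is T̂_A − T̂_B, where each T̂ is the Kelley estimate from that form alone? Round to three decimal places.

-6.436

T̂_A = 0.604(79.9) + 0.396(58.80) = 71.54440
T̂_B = 0.703(86.7) + 0.297(57.34) = 77.98008
T̂_A − T̂_B = -6.43568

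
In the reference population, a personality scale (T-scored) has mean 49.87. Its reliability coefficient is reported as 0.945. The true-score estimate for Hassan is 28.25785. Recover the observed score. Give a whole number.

27

T̂ = ρX + (1 − ρ)μ  ⇒  X = (T̂ − (1 − ρ)μ) / ρ
X = (28.25785 − 0.055 × 49.87) / 0.945 = (28.25785 − 2.74285) / 0.945 = 25.51500 / 0.945 = 27.00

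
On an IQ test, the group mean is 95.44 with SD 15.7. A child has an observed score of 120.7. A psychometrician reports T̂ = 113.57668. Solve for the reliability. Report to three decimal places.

T̂ = ρX + (1 − ρ)μ  ⇒  T̂ − μ = ρ(X − μ)
ρ = (T̂ − μ)/(X − μ) = (113.57668 − 95.44) / (120.7 − 95.44) = 18.13668 / 25.26 = 0.71800

0.718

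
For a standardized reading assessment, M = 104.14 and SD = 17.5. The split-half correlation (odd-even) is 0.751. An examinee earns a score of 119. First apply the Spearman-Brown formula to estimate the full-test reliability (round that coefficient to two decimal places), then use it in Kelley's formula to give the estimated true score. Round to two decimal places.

116.92

Spearman-Brown: ρ = 2r/(1 + r) = 2(0.751)/(1 + 0.751) = 1.5020/1.751 = 0.8578 → 0.86
Kelley's formula gives T̂ = 0.86·119 + 0.14·104.14 = 102.34 + 14.5796 = 116.920.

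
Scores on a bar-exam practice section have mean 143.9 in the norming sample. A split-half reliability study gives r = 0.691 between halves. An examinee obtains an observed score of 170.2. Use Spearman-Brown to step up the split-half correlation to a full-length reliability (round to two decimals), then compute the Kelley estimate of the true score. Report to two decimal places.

Spearman-Brown: ρ = 2r/(1 + r) = 2(0.691)/(1 + 0.691) = 1.3820/1.691 = 0.8173 → 0.82
T̂ = 0.82(170.2) + 0.18(143.9) = 139.564 + 25.902 = 165.466 → 165.47

165.47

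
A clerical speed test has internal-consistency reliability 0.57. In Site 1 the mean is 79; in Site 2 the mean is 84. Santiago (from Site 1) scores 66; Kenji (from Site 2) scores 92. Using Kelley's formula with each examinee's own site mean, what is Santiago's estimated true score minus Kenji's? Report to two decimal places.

T̂_Santiago = 0.57(66) + 0.43(79) = 71.5900
T̂_Kenji = 0.57(92) + 0.43(84) = 88.5600
Difference = 71.5900 − 88.5600 = -16.9700

-16.97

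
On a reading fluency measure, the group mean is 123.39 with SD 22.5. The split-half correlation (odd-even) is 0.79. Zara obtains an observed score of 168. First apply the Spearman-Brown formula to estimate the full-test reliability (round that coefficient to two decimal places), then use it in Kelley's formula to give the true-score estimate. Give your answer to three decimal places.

162.647

Spearman-Brown: ρ = 2r/(1 + r) = 2(0.79)/(1 + 0.79) = 1.580/1.79 = 0.8827 → 0.88
T̂ = ρX + (1 − ρ)μ
  = 0.88 × 168 + 0.12 × 123.39
  = 147.84 + 14.8068
  = 162.6468
  ≈ 162.647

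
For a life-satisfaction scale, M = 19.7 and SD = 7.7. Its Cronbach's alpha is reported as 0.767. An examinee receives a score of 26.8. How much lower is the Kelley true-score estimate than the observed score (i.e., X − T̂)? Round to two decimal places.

1.65

T̂ = ρX + (1 − ρ)μ
  = 0.767 × 26.8 + 0.233 × 19.7
  = 20.5556 + 4.5901
  = 25.1457
  ≈ 25.146
X − T̂ = 26.8 − 25.146 = 1.654 → 1.65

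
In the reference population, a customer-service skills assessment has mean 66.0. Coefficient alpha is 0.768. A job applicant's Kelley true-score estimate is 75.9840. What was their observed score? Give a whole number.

79

T̂ = ρX + (1 − ρ)μ  ⇒  X = (T̂ − (1 − ρ)μ) / ρ
X = (75.9840 − 0.232 × 66.0) / 0.768 = (75.9840 − 15.3120) / 0.768 = 60.6720 / 0.768 = 79.00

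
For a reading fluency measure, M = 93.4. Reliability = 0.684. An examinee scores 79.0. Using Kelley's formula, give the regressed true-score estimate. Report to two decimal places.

T̂ = 0.684(79.0) + 0.316(93.4) = 54.0360 + 29.5144 = 83.550 → 83.55

83.55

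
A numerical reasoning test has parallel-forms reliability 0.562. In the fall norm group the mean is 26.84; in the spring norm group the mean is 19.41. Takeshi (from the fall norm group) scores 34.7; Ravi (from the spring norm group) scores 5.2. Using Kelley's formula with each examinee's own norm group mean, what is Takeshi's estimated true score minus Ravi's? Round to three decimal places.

T̂_Takeshi = 0.562(34.7) + 0.438(26.84) = 31.25732
T̂_Ravi = 0.562(5.2) + 0.438(19.41) = 11.42398
Difference = 31.25732 − 11.42398 = 19.83334

19.833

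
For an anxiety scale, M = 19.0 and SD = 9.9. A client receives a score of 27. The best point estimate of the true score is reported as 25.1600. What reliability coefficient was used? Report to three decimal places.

T̂ = ρX + (1 − ρ)μ  ⇒  T̂ − μ = ρ(X − μ)
ρ = (T̂ − μ)/(X − μ) = (25.1600 − 19.0) / (27 − 19.0) = 6.1600 / 8.0 = 0.77000

0.770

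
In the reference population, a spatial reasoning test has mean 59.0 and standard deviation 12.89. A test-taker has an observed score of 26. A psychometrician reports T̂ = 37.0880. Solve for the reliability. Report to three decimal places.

T̂ = ρX + (1 − ρ)μ  ⇒  T̂ − μ = ρ(X − μ)
ρ = (T̂ − μ)/(X − μ) = (37.0880 − 59.0) / (26 − 59.0) = -21.9120 / -33.0 = 0.66400

0.664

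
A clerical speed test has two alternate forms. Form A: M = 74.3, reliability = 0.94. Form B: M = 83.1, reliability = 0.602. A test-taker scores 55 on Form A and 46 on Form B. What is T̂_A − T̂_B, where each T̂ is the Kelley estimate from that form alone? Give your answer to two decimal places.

T̂_A = 0.94(55) + 0.06(74.3) = 56.1580
T̂_B = 0.602(46) + 0.398(83.1) = 60.7658
T̂_A − T̂_B = -4.6078

-4.61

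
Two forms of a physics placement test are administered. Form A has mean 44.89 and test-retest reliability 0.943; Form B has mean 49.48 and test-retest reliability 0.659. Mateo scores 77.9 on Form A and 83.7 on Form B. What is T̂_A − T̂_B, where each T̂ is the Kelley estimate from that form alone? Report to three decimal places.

3.987

T̂_A = 0.943(77.9) + 0.057(44.89) = 76.01843
T̂_B = 0.659(83.7) + 0.341(49.48) = 72.03098
T̂_A − T̂_B = 3.98745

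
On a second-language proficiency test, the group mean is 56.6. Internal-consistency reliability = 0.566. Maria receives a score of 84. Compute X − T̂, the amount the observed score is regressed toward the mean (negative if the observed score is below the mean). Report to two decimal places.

11.89

T̂ = 0.566(84) + 0.434(56.6) = 47.544 + 24.5644 = 72.1084 → 72.108
X − T̂ = 84 − 72.108 = 11.892 → 11.89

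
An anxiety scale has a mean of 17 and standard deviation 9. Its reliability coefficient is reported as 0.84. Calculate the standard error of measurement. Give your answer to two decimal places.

SEM = SD · √(1 − ρ) = 9 × √0.16 = 9 × 0.4000 = 3.600

3.60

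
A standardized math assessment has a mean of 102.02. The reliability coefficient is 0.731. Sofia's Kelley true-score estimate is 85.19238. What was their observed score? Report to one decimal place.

T̂ = ρX + (1 − ρ)μ  ⇒  X = (T̂ − (1 − ρ)μ) / ρ
X = (85.19238 − 0.269 × 102.02) / 0.731 = (85.19238 − 27.44338) / 0.731 = 57.74900 / 0.731 = 79.000

79.0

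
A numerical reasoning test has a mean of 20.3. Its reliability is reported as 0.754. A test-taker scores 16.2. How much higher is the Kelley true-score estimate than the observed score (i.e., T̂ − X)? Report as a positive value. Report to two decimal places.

Regress the observed score toward the mean by the unreliability: T̂ = 0.754·16.2 + 0.246·20.3 = 12.2148 + 4.9938 = 17.2086.
T̂ − X = 17.209 − 16.2 = 1.009 → 1.01

1.01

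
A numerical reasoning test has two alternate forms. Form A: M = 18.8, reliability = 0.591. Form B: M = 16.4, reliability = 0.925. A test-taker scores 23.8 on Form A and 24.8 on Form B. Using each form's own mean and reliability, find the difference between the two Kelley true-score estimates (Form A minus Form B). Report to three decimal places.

T̂_A = 0.591(23.8) + 0.409(18.8) = 21.75500
T̂_B = 0.925(24.8) + 0.075(16.4) = 24.17000
T̂_A − T̂_B = -2.41500

-2.415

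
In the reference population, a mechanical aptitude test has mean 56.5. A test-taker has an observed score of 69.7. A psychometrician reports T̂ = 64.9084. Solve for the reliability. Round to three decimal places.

0.637

T̂ = ρX + (1 − ρ)μ  ⇒  T̂ − μ = ρ(X − μ)
ρ = (T̂ − μ)/(X − μ) = (64.9084 − 56.5) / (69.7 − 56.5) = 8.4084 / 13.2 = 0.63700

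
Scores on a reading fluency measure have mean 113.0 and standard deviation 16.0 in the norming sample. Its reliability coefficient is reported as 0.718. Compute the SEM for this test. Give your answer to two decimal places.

SEM = SD · √(1 − ρ) = 16.0 × √0.282 = 16.0 × 0.5310 = 8.497

8.50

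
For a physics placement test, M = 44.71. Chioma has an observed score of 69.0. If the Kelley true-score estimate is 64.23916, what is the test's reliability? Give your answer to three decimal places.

T̂ = ρX + (1 − ρ)μ  ⇒  T̂ − μ = ρ(X − μ)
ρ = (T̂ − μ)/(X − μ) = (64.23916 − 44.71) / (69.0 − 44.71) = 19.52916 / 24.29 = 0.80400

0.804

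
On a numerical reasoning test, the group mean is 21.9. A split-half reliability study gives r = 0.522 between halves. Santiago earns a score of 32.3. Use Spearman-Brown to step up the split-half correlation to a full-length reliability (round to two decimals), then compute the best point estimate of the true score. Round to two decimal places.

Spearman-Brown: ρ = 2r/(1 + r) = 2(0.522)/(1 + 0.522) = 1.0440/1.522 = 0.6859 → 0.69
Kelley's formula gives T̂ = 0.69·32.3 + 0.31·21.9 = 22.287 + 6.789 = 29.076.

29.08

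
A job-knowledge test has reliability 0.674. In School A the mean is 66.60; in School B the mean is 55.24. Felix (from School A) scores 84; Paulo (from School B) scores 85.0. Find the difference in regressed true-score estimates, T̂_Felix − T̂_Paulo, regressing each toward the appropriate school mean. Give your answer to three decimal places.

T̂_Felix = 0.674(84) + 0.326(66.60) = 78.32760
T̂_Paulo = 0.674(85.0) + 0.326(55.24) = 75.29824
Difference = 78.32760 − 75.29824 = 3.02936

3.029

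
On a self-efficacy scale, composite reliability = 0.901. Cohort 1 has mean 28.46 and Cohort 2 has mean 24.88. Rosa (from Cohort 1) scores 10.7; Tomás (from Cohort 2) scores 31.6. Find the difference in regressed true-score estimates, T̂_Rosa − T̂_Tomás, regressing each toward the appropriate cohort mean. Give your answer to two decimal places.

-18.48

T̂_Rosa = 0.901(10.7) + 0.099(28.46) = 12.4582
T̂_Tomás = 0.901(31.6) + 0.099(24.88) = 30.9347
Difference = 12.4582 − 30.9347 = -18.4765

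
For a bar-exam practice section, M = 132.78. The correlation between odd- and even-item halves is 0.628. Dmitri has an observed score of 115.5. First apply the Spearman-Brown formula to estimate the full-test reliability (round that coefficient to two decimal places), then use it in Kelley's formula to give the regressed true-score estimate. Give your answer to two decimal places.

119.47

Spearman-Brown: ρ = 2r/(1 + r) = 2(0.628)/(1 + 0.628) = 1.2560/1.628 = 0.7715 → 0.77
Weight the observed score by reliability and the mean by (1 − reliability): T̂ = 0.77·115.5 + 0.23·132.78 = 88.935 + 30.5394 = 119.474.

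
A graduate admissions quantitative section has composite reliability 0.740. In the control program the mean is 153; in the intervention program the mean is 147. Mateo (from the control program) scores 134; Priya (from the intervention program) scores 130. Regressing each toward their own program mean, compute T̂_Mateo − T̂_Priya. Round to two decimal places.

T̂_Mateo = 0.740(134) + 0.260(153) = 138.9400
T̂_Priya = 0.740(130) + 0.260(147) = 134.4200
Difference = 138.9400 − 134.4200 = 4.5200

4.52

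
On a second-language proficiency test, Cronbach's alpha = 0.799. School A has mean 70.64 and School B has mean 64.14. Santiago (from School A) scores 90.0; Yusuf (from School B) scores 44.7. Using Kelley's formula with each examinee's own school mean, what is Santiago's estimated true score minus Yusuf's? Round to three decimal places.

T̂_Santiago = 0.799(90.0) + 0.201(70.64) = 86.10864
T̂_Yusuf = 0.799(44.7) + 0.201(64.14) = 48.60744
Difference = 86.10864 − 48.60744 = 37.50120

37.501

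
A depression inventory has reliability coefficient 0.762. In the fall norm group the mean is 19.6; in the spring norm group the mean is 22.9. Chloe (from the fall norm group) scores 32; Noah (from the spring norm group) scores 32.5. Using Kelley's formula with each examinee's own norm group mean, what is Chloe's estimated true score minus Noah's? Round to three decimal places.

T̂_Chloe = 0.762(32) + 0.238(19.6) = 29.04880
T̂_Noah = 0.762(32.5) + 0.238(22.9) = 30.21520
Difference = 29.04880 − 30.21520 = -1.16640

-1.166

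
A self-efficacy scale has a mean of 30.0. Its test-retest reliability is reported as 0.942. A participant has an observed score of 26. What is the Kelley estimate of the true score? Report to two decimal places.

26.23

T̂ = ρX + (1 − ρ)μ
  = 0.942 × 26 + 0.058 × 30.0
  = 24.492 + 1.7400
  = 26.232
  ≈ 26.23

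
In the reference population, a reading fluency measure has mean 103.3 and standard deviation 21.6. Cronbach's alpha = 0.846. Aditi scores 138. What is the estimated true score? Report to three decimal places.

132.656

Kelley's formula gives T̂ = 0.846·138 + 0.154·103.3 = 116.748 + 15.9082 = 132.6562.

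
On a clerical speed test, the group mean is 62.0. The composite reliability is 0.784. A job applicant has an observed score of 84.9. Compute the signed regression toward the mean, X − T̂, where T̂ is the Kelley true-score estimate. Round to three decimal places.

Regress the observed score toward the mean by the unreliability: T̂ = 0.784·84.9 + 0.216·62.0 = 66.5616 + 13.3920 = 79.95360.
X − T̂ = 84.9 − 79.9536 = 4.9464 → 4.946

4.946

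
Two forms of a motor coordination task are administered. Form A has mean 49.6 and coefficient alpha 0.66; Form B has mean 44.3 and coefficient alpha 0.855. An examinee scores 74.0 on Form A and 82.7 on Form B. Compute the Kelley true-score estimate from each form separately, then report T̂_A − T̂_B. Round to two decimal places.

T̂_A = 0.66(74.0) + 0.34(49.6) = 65.7040
T̂_B = 0.855(82.7) + 0.145(44.3) = 77.1320
T̂_A − T̂_B = -11.4280

-11.43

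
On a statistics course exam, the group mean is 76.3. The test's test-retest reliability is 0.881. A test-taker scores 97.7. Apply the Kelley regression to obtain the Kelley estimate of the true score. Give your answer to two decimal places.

95.15

Kelley's formula gives T̂ = 0.881·97.7 + 0.119·76.3 = 86.0737 + 9.0797 = 95.153.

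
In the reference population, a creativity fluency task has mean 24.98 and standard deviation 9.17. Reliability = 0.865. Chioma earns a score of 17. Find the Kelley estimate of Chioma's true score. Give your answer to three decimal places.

Regress the observed score toward the mean by the unreliability: T̂ = 0.865·17 + 0.135·24.98 = 14.705 + 3.37230 = 18.0773.

18.077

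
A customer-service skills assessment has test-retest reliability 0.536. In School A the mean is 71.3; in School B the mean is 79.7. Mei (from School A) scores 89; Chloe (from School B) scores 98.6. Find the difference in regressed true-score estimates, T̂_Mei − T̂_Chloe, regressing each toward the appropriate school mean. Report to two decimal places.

-9.04

T̂_Mei = 0.536(89) + 0.464(71.3) = 80.7872
T̂_Chloe = 0.536(98.6) + 0.464(79.7) = 89.8304
Difference = 80.7872 − 89.8304 = -9.0432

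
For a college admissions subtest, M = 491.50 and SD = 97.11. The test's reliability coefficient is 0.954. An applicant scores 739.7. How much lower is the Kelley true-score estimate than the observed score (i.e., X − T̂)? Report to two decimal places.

11.42

T̂ = 0.954(739.7) + 0.046(491.50) = 705.6738 + 22.60900 = 728.2828 → 728.283
X − T̂ = 739.7 − 728.283 = 11.417 → 11.42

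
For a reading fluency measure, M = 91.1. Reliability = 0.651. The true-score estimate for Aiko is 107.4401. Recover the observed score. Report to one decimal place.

T̂ = ρX + (1 − ρ)μ  ⇒  X = (T̂ − (1 − ρ)μ) / ρ
X = (107.4401 − 0.349 × 91.1) / 0.651 = (107.4401 − 31.7939) / 0.651 = 75.6462 / 0.651 = 116.200

116.2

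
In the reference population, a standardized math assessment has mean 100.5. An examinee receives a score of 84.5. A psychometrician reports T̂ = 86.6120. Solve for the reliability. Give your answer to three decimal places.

T̂ = ρX + (1 − ρ)μ  ⇒  T̂ − μ = ρ(X − μ)
ρ = (T̂ − μ)/(X − μ) = (86.6120 − 100.5) / (84.5 − 100.5) = -13.8880 / -16.0 = 0.86800

0.868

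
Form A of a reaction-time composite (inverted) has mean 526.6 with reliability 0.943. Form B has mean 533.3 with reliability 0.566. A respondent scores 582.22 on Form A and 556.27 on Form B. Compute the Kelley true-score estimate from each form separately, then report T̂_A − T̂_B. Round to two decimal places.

T̂_A = 0.943(582.22) + 0.057(526.6) = 579.0497
T̂_B = 0.566(556.27) + 0.434(533.3) = 546.3010
T̂_A − T̂_B = 32.7486

32.75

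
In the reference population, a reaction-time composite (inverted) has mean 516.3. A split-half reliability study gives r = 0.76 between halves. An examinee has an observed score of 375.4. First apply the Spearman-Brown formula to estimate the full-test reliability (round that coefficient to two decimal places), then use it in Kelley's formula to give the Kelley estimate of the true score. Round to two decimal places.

395.13

Spearman-Brown: ρ = 2r/(1 + r) = 2(0.76)/(1 + 0.76) = 1.520/1.76 = 0.8636 → 0.86
T̂ = 0.86(375.4) + 0.14(516.3) = 322.844 + 72.282 = 395.126 → 395.13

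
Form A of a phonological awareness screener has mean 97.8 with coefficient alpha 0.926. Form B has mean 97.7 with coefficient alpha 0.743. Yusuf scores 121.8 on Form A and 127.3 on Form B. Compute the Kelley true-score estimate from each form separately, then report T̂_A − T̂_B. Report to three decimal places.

T̂_A = 0.926(121.8) + 0.074(97.8) = 120.02400
T̂_B = 0.743(127.3) + 0.257(97.7) = 119.69280
T̂_A − T̂_B = 0.33120

0.331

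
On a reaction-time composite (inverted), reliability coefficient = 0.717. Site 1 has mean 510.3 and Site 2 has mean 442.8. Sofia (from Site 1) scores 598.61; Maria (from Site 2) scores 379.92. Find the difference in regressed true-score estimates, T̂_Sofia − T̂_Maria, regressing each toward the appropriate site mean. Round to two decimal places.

175.90

T̂_Sofia = 0.717(598.61) + 0.283(510.3) = 573.6183
T̂_Maria = 0.717(379.92) + 0.283(442.8) = 397.7150
Difference = 573.6183 − 397.7150 = 175.9032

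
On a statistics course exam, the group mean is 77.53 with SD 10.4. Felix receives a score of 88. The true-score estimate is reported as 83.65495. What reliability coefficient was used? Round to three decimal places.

T̂ = ρX + (1 − ρ)μ  ⇒  T̂ − μ = ρ(X − μ)
ρ = (T̂ − μ)/(X − μ) = (83.65495 − 77.53) / (88 − 77.53) = 6.12495 / 10.47 = 0.58500

0.585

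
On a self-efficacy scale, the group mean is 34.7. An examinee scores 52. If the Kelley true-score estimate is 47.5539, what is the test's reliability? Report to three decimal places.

0.743

T̂ = ρX + (1 − ρ)μ  ⇒  T̂ − μ = ρ(X − μ)
ρ = (T̂ − μ)/(X − μ) = (47.5539 − 34.7) / (52 − 34.7) = 12.8539 / 17.3 = 0.74300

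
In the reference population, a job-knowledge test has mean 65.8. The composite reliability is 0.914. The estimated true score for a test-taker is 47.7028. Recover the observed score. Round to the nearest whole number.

T̂ = ρX + (1 − ρ)μ  ⇒  X = (T̂ − (1 − ρ)μ) / ρ
X = (47.7028 − 0.086 × 65.8) / 0.914 = (47.7028 − 5.6588) / 0.914 = 42.0440 / 0.914 = 46.00

46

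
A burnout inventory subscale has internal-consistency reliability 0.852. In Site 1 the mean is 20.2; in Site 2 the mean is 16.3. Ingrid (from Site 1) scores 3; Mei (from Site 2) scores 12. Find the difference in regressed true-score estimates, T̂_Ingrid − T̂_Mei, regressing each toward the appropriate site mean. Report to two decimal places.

T̂_Ingrid = 0.852(3) + 0.148(20.2) = 5.5456
T̂_Mei = 0.852(12) + 0.148(16.3) = 12.6364
Difference = 5.5456 − 12.6364 = -7.0908

-7.09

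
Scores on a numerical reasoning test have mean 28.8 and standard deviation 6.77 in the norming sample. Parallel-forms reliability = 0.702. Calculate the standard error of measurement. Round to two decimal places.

SEM = SD · √(1 − ρ) = 6.77 × √0.298 = 6.77 × 0.5459 = 3.696

3.70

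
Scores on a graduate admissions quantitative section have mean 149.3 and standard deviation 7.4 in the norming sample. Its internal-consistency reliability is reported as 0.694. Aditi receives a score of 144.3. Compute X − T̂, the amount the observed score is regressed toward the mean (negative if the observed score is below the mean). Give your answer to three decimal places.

-1.530

T̂ = ρX + (1 − ρ)μ
  = 0.694 × 144.3 + 0.306 × 149.3
  = 100.1442 + 45.6858
  = 145.83000
  ≈ 145.8300
X − T̂ = 144.3 − 145.8300 = -1.5300 → -1.530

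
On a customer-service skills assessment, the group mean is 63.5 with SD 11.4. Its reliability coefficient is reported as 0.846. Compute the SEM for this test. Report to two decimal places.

4.47

SEM = SD · √(1 − ρ) = 11.4 × √0.154 = 11.4 × 0.3924 = 4.474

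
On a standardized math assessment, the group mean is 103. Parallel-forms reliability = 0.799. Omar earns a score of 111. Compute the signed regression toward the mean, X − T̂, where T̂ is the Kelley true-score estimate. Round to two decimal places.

1.61

T̂ = 0.799(111) + 0.201(103) = 88.689 + 20.703 = 109.3920 → 109.392
X − T̂ = 111 − 109.392 = 1.608 → 1.61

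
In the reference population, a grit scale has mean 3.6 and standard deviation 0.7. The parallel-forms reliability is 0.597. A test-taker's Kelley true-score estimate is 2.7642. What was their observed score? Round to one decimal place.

T̂ = ρX + (1 − ρ)μ  ⇒  X = (T̂ − (1 − ρ)μ) / ρ
X = (2.7642 − 0.403 × 3.6) / 0.597 = (2.7642 − 1.4508) / 0.597 = 1.3134 / 0.597 = 2.200

2.2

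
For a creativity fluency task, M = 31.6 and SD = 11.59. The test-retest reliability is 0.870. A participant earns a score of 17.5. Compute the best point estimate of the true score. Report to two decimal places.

Regress the observed score toward the mean by the unreliability: T̂ = 0.870·17.5 + 0.130·31.6 = 15.2250 + 4.1080 = 19.333.

19.33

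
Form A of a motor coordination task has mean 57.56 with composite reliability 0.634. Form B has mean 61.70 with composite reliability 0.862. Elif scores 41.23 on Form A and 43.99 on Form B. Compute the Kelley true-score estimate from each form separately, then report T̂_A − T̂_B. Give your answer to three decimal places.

0.773

T̂_A = 0.634(41.23) + 0.366(57.56) = 47.20678
T̂_B = 0.862(43.99) + 0.138(61.70) = 46.43398
T̂_A − T̂_B = 0.77280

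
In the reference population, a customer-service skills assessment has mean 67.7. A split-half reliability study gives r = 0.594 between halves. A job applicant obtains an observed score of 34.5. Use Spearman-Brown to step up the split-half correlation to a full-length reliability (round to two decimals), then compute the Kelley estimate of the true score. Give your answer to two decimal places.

42.80

Spearman-Brown: ρ = 2r/(1 + r) = 2(0.594)/(1 + 0.594) = 1.1880/1.594 = 0.7453 → 0.75
T̂ = ρX + (1 − ρ)μ
  = 0.75 × 34.5 + 0.25 × 67.7
  = 25.875 + 16.925
  = 42.800
  ≈ 42.80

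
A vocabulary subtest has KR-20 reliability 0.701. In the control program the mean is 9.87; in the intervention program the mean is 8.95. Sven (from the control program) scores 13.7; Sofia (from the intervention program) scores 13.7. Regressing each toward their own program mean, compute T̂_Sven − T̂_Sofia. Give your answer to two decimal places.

0.28

T̂_Sven = 0.701(13.7) + 0.299(9.87) = 12.5548
T̂_Sofia = 0.701(13.7) + 0.299(8.95) = 12.2797
Difference = 12.5548 − 12.2797 = 0.2751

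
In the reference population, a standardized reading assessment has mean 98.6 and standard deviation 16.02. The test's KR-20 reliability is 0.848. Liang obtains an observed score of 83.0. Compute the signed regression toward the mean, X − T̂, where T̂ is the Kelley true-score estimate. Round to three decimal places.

-2.371

Weight the observed score by reliability and the mean by (1 − reliability): T̂ = 0.848·83.0 + 0.152·98.6 = 70.3840 + 14.9872 = 85.37120.
X − T̂ = 83.0 − 85.3712 = -2.3712 → -2.371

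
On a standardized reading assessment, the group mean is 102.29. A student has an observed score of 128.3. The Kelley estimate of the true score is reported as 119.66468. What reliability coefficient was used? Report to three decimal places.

T̂ = ρX + (1 − ρ)μ  ⇒  T̂ − μ = ρ(X − μ)
ρ = (T̂ − μ)/(X − μ) = (119.66468 − 102.29) / (128.3 − 102.29) = 17.37468 / 26.01 = 0.66800

0.668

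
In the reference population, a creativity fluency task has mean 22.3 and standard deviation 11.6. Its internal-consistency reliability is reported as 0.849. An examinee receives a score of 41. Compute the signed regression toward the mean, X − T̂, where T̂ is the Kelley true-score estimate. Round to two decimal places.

Regress the observed score toward the mean by the unreliability: T̂ = 0.849·41 + 0.151·22.3 = 34.809 + 3.3673 = 38.1763.
X − T̂ = 41 − 38.176 = 2.824 → 2.82

2.82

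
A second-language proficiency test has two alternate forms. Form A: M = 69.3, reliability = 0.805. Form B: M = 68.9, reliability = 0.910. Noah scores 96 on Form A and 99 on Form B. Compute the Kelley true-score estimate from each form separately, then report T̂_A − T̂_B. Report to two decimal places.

T̂_A = 0.805(96) + 0.195(69.3) = 90.7935
T̂_B = 0.910(99) + 0.090(68.9) = 96.2910
T̂_A − T̂_B = -5.4975

-5.50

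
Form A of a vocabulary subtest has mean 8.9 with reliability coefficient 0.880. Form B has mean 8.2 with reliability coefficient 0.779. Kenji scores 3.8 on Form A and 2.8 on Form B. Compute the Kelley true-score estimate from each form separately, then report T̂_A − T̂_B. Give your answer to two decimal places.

0.42

T̂_A = 0.880(3.8) + 0.120(8.9) = 4.4120
T̂_B = 0.779(2.8) + 0.221(8.2) = 3.9934
T̂_A − T̂_B = 0.4186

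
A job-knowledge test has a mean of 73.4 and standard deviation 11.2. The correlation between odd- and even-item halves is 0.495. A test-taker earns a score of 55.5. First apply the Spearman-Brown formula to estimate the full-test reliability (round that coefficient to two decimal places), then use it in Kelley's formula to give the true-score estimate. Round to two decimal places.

Spearman-Brown: ρ = 2r/(1 + r) = 2(0.495)/(1 + 0.495) = 0.9900/1.495 = 0.6622 → 0.66
Kelley's formula gives T̂ = 0.66·55.5 + 0.34·73.4 = 36.630 + 24.956 = 61.586.

61.59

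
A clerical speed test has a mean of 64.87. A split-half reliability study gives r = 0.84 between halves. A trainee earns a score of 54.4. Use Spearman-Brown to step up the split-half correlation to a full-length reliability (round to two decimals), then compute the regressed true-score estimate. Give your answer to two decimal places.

Spearman-Brown: ρ = 2r/(1 + r) = 2(0.84)/(1 + 0.84) = 1.680/1.84 = 0.9130 → 0.91
Regress the observed score toward the mean by the unreliability: T̂ = 0.91·54.4 + 0.09·64.87 = 49.504 + 5.8383 = 55.342.

55.34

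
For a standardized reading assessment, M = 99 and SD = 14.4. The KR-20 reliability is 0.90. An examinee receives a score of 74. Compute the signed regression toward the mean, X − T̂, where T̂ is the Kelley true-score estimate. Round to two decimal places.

Weight the observed score by reliability and the mean by (1 − reliability): T̂ = 0.90·74 + 0.10·99 = 66.60 + 9.90 = 76.5000.
X − T̂ = 74 − 76.500 = -2.500 → -2.50

-2.50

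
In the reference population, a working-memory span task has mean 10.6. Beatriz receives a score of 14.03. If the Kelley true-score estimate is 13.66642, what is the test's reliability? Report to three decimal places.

0.894

T̂ = ρX + (1 − ρ)μ  ⇒  T̂ − μ = ρ(X − μ)
ρ = (T̂ − μ)/(X − μ) = (13.66642 − 10.6) / (14.03 − 10.6) = 3.06642 / 3.43 = 0.89400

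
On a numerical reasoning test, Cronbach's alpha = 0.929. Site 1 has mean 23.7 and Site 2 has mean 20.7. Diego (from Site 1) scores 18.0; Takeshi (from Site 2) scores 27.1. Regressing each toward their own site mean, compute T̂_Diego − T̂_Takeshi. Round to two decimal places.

-8.24

T̂_Diego = 0.929(18.0) + 0.071(23.7) = 18.4047
T̂_Takeshi = 0.929(27.1) + 0.071(20.7) = 26.6456
Difference = 18.4047 − 26.6456 = -8.2409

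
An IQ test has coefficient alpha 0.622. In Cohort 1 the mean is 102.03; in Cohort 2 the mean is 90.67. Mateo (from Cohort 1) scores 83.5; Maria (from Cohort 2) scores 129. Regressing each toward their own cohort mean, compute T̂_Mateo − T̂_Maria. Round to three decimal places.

T̂_Mateo = 0.622(83.5) + 0.378(102.03) = 90.50434
T̂_Maria = 0.622(129) + 0.378(90.67) = 114.51126
Difference = 90.50434 − 114.51126 = -24.00692

-24.007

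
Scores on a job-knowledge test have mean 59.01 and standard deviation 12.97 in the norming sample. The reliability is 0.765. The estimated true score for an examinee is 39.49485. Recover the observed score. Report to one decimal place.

33.5

T̂ = ρX + (1 − ρ)μ  ⇒  X = (T̂ − (1 − ρ)μ) / ρ
X = (39.49485 − 0.235 × 59.01) / 0.765 = (39.49485 − 13.86735) / 0.765 = 25.62750 / 0.765 = 33.500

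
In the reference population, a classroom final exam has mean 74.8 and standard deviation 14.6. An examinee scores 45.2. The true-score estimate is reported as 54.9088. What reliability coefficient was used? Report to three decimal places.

T̂ = ρX + (1 − ρ)μ  ⇒  T̂ − μ = ρ(X − μ)
ρ = (T̂ − μ)/(X − μ) = (54.9088 − 74.8) / (45.2 − 74.8) = -19.8912 / -29.6 = 0.67200

0.672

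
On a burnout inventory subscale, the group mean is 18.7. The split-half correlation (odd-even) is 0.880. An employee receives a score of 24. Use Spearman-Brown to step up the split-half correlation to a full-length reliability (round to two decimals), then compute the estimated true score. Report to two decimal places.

23.68

Spearman-Brown: ρ = 2r/(1 + r) = 2(0.880)/(1 + 0.880) = 1.7600/1.880 = 0.9362 → 0.94
T̂ = ρX + (1 − ρ)μ
  = 0.94 × 24 + 0.06 × 18.7
  = 22.56 + 1.122
  = 23.682
  ≈ 23.68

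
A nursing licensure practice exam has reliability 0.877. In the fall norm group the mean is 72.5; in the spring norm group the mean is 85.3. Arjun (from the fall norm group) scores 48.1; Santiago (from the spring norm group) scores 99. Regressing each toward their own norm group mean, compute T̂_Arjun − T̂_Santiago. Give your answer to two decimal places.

T̂_Arjun = 0.877(48.1) + 0.123(72.5) = 51.1012
T̂_Santiago = 0.877(99) + 0.123(85.3) = 97.3149
Difference = 51.1012 − 97.3149 = -46.2137

-46.21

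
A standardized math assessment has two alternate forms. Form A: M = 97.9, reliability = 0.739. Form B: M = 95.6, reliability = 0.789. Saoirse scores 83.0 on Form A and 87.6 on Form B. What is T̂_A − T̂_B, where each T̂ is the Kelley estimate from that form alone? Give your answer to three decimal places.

T̂_A = 0.739(83.0) + 0.261(97.9) = 86.88890
T̂_B = 0.789(87.6) + 0.211(95.6) = 89.28800
T̂_A − T̂_B = -2.39910

-2.399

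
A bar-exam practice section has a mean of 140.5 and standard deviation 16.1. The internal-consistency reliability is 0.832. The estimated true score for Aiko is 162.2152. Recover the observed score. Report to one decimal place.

166.6

T̂ = ρX + (1 − ρ)μ  ⇒  X = (T̂ − (1 − ρ)μ) / ρ
X = (162.2152 − 0.168 × 140.5) / 0.832 = (162.2152 − 23.6040) / 0.832 = 138.6112 / 0.832 = 166.600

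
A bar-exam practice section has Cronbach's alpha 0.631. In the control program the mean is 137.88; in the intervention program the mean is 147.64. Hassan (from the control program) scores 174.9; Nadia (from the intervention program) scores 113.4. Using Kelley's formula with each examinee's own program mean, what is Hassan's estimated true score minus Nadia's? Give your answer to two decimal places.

T̂_Hassan = 0.631(174.9) + 0.369(137.88) = 161.2396
T̂_Nadia = 0.631(113.4) + 0.369(147.64) = 126.0346
Difference = 161.2396 − 126.0346 = 35.2051

35.21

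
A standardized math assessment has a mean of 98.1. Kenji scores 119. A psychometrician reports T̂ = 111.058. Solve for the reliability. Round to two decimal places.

T̂ = ρX + (1 − ρ)μ  ⇒  T̂ − μ = ρ(X − μ)
ρ = (T̂ − μ)/(X − μ) = (111.058 − 98.1) / (119 − 98.1) = 12.958 / 20.9 = 0.6200

0.62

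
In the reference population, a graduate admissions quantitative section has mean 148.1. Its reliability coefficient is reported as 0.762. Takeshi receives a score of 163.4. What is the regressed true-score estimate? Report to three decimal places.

T̂ = 0.762(163.4) + 0.238(148.1) = 124.5108 + 35.2478 = 159.7586 → 159.759

159.759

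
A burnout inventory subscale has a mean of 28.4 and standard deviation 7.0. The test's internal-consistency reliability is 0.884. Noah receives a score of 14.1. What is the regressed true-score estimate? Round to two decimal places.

T̂ = 0.884(14.1) + 0.116(28.4) = 12.4644 + 3.2944 = 15.759 → 15.76

15.76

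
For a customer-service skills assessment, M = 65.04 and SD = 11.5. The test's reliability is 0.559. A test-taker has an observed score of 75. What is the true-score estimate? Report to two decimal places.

T̂ = ρX + (1 − ρ)μ
  = 0.559 × 75 + 0.441 × 65.04
  = 41.925 + 28.68264
  = 70.608
  ≈ 70.61

70.61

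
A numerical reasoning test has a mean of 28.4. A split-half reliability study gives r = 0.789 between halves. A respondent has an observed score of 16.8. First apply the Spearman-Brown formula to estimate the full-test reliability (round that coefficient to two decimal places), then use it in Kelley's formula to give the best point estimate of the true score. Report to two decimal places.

18.19

Spearman-Brown: ρ = 2r/(1 + r) = 2(0.789)/(1 + 0.789) = 1.5780/1.789 = 0.8821 → 0.88
T̂ = ρX + (1 − ρ)μ
  = 0.88 × 16.8 + 0.12 × 28.4
  = 14.784 + 3.408
  = 18.192
  ≈ 18.19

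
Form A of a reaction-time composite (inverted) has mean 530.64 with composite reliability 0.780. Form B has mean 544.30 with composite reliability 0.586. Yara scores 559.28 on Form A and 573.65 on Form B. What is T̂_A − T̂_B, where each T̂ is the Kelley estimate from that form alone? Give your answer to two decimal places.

-8.52

T̂_A = 0.780(559.28) + 0.220(530.64) = 552.9792
T̂_B = 0.586(573.65) + 0.414(544.30) = 561.4991
T̂_A − T̂_B = -8.5199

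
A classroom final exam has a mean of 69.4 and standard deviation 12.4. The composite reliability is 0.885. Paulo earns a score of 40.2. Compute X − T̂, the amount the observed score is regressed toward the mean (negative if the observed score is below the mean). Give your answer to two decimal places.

-3.36

T̂ = 0.885(40.2) + 0.115(69.4) = 35.5770 + 7.9810 = 43.5580 → 43.558
X − T̂ = 40.2 − 43.558 = -3.358 → -3.36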